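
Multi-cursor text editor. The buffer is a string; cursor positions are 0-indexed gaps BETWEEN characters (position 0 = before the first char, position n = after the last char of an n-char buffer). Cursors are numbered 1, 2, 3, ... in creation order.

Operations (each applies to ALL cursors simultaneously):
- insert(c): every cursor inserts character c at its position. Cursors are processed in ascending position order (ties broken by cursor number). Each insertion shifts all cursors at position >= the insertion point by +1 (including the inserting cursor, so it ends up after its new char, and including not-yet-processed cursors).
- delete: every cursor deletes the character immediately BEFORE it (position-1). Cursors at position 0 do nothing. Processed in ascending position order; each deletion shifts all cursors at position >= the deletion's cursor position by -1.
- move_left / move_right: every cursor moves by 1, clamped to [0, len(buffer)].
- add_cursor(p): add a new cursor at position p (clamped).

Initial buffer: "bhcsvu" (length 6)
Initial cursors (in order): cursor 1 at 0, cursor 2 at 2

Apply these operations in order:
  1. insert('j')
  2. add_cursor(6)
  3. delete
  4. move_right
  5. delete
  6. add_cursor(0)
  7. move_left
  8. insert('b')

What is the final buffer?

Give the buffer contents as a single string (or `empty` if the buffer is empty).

After op 1 (insert('j')): buffer="jbhjcsvu" (len 8), cursors c1@1 c2@4, authorship 1..2....
After op 2 (add_cursor(6)): buffer="jbhjcsvu" (len 8), cursors c1@1 c2@4 c3@6, authorship 1..2....
After op 3 (delete): buffer="bhcvu" (len 5), cursors c1@0 c2@2 c3@3, authorship .....
After op 4 (move_right): buffer="bhcvu" (len 5), cursors c1@1 c2@3 c3@4, authorship .....
After op 5 (delete): buffer="hu" (len 2), cursors c1@0 c2@1 c3@1, authorship ..
After op 6 (add_cursor(0)): buffer="hu" (len 2), cursors c1@0 c4@0 c2@1 c3@1, authorship ..
After op 7 (move_left): buffer="hu" (len 2), cursors c1@0 c2@0 c3@0 c4@0, authorship ..
After op 8 (insert('b')): buffer="bbbbhu" (len 6), cursors c1@4 c2@4 c3@4 c4@4, authorship 1234..

Answer: bbbbhu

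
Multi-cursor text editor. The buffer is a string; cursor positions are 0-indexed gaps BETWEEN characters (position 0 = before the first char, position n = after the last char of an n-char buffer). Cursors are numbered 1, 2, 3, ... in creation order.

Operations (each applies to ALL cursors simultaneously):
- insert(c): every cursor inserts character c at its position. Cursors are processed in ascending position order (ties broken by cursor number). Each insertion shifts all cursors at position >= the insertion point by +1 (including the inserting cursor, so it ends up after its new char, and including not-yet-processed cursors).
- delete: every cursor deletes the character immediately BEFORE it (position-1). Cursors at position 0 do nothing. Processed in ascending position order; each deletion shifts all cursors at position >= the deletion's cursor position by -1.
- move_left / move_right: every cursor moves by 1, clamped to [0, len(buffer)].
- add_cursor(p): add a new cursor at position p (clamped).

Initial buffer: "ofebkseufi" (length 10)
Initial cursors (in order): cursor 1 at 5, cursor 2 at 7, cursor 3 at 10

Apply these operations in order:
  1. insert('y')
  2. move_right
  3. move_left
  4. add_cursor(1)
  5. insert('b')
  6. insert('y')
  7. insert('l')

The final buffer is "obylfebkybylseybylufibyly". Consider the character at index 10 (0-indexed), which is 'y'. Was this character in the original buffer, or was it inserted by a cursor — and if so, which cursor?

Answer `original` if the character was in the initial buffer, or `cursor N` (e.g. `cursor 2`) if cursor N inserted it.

After op 1 (insert('y')): buffer="ofebkyseyufiy" (len 13), cursors c1@6 c2@9 c3@13, authorship .....1..2...3
After op 2 (move_right): buffer="ofebkyseyufiy" (len 13), cursors c1@7 c2@10 c3@13, authorship .....1..2...3
After op 3 (move_left): buffer="ofebkyseyufiy" (len 13), cursors c1@6 c2@9 c3@12, authorship .....1..2...3
After op 4 (add_cursor(1)): buffer="ofebkyseyufiy" (len 13), cursors c4@1 c1@6 c2@9 c3@12, authorship .....1..2...3
After op 5 (insert('b')): buffer="obfebkybseybufiby" (len 17), cursors c4@2 c1@8 c2@12 c3@16, authorship .4....11..22...33
After op 6 (insert('y')): buffer="obyfebkybyseybyufibyy" (len 21), cursors c4@3 c1@10 c2@15 c3@20, authorship .44....111..222...333
After op 7 (insert('l')): buffer="obylfebkybylseybylufibyly" (len 25), cursors c4@4 c1@12 c2@18 c3@24, authorship .444....1111..2222...3333
Authorship (.=original, N=cursor N): . 4 4 4 . . . . 1 1 1 1 . . 2 2 2 2 . . . 3 3 3 3
Index 10: author = 1

Answer: cursor 1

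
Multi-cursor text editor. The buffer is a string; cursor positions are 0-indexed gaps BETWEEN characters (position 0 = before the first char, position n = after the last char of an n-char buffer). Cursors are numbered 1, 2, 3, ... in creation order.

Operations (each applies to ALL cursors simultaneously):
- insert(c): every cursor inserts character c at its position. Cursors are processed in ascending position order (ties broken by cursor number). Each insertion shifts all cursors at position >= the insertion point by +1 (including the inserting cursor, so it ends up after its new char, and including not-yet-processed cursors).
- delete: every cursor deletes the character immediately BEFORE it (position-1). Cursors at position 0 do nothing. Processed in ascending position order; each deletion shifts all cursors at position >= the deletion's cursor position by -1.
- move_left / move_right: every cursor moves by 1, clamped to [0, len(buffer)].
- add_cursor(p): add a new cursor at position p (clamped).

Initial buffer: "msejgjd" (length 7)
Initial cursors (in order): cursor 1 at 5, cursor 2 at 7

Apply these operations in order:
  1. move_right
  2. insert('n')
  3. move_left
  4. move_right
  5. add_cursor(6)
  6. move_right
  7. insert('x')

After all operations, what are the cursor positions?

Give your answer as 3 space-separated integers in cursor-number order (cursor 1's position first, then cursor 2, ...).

Answer: 10 12 8

Derivation:
After op 1 (move_right): buffer="msejgjd" (len 7), cursors c1@6 c2@7, authorship .......
After op 2 (insert('n')): buffer="msejgjndn" (len 9), cursors c1@7 c2@9, authorship ......1.2
After op 3 (move_left): buffer="msejgjndn" (len 9), cursors c1@6 c2@8, authorship ......1.2
After op 4 (move_right): buffer="msejgjndn" (len 9), cursors c1@7 c2@9, authorship ......1.2
After op 5 (add_cursor(6)): buffer="msejgjndn" (len 9), cursors c3@6 c1@7 c2@9, authorship ......1.2
After op 6 (move_right): buffer="msejgjndn" (len 9), cursors c3@7 c1@8 c2@9, authorship ......1.2
After op 7 (insert('x')): buffer="msejgjnxdxnx" (len 12), cursors c3@8 c1@10 c2@12, authorship ......13.122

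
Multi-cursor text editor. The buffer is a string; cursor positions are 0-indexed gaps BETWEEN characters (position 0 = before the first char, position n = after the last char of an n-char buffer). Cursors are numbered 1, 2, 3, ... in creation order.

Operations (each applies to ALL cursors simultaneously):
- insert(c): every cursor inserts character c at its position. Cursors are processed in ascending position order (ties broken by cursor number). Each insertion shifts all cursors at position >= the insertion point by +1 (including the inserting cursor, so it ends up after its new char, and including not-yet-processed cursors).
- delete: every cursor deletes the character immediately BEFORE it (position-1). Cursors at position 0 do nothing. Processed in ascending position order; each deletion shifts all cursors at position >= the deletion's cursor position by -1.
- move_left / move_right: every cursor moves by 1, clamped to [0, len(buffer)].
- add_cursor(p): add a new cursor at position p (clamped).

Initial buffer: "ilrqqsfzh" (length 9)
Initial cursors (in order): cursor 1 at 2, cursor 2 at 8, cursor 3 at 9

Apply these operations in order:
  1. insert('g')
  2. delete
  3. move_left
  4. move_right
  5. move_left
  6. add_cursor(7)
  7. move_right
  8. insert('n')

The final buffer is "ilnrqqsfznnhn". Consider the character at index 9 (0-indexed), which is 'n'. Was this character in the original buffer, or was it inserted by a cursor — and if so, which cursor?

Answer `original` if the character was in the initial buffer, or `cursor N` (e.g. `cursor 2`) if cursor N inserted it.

After op 1 (insert('g')): buffer="ilgrqqsfzghg" (len 12), cursors c1@3 c2@10 c3@12, authorship ..1......2.3
After op 2 (delete): buffer="ilrqqsfzh" (len 9), cursors c1@2 c2@8 c3@9, authorship .........
After op 3 (move_left): buffer="ilrqqsfzh" (len 9), cursors c1@1 c2@7 c3@8, authorship .........
After op 4 (move_right): buffer="ilrqqsfzh" (len 9), cursors c1@2 c2@8 c3@9, authorship .........
After op 5 (move_left): buffer="ilrqqsfzh" (len 9), cursors c1@1 c2@7 c3@8, authorship .........
After op 6 (add_cursor(7)): buffer="ilrqqsfzh" (len 9), cursors c1@1 c2@7 c4@7 c3@8, authorship .........
After op 7 (move_right): buffer="ilrqqsfzh" (len 9), cursors c1@2 c2@8 c4@8 c3@9, authorship .........
After op 8 (insert('n')): buffer="ilnrqqsfznnhn" (len 13), cursors c1@3 c2@11 c4@11 c3@13, authorship ..1......24.3
Authorship (.=original, N=cursor N): . . 1 . . . . . . 2 4 . 3
Index 9: author = 2

Answer: cursor 2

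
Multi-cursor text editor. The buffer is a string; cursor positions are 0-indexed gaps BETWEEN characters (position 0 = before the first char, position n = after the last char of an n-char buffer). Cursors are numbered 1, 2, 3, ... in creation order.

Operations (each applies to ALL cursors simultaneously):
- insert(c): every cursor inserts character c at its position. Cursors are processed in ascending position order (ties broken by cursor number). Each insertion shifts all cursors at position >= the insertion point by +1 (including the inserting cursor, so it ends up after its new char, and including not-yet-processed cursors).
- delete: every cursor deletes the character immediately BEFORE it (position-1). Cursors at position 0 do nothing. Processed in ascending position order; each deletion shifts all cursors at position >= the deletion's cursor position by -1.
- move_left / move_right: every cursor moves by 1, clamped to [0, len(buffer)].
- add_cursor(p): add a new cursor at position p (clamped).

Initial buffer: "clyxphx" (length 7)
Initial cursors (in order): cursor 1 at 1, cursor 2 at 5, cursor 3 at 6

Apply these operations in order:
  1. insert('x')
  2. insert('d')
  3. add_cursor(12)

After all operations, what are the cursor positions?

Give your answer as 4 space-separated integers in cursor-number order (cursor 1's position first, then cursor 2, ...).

After op 1 (insert('x')): buffer="cxlyxpxhxx" (len 10), cursors c1@2 c2@7 c3@9, authorship .1....2.3.
After op 2 (insert('d')): buffer="cxdlyxpxdhxdx" (len 13), cursors c1@3 c2@9 c3@12, authorship .11....22.33.
After op 3 (add_cursor(12)): buffer="cxdlyxpxdhxdx" (len 13), cursors c1@3 c2@9 c3@12 c4@12, authorship .11....22.33.

Answer: 3 9 12 12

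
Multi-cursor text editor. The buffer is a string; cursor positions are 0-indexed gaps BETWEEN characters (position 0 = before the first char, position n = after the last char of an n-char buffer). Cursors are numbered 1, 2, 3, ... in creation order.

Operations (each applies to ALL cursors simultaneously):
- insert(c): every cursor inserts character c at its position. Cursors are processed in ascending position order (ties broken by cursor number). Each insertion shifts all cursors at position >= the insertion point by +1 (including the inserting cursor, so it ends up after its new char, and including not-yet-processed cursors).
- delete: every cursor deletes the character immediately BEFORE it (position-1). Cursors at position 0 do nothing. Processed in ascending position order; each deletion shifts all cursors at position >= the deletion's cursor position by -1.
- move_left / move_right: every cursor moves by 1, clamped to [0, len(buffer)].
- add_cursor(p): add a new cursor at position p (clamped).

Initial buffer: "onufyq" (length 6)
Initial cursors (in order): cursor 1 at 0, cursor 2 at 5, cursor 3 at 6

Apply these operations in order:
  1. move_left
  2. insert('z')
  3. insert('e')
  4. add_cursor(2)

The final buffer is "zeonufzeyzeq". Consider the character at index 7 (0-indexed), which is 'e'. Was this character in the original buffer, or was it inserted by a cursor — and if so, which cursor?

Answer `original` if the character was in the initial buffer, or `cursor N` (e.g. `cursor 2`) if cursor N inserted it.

After op 1 (move_left): buffer="onufyq" (len 6), cursors c1@0 c2@4 c3@5, authorship ......
After op 2 (insert('z')): buffer="zonufzyzq" (len 9), cursors c1@1 c2@6 c3@8, authorship 1....2.3.
After op 3 (insert('e')): buffer="zeonufzeyzeq" (len 12), cursors c1@2 c2@8 c3@11, authorship 11....22.33.
After op 4 (add_cursor(2)): buffer="zeonufzeyzeq" (len 12), cursors c1@2 c4@2 c2@8 c3@11, authorship 11....22.33.
Authorship (.=original, N=cursor N): 1 1 . . . . 2 2 . 3 3 .
Index 7: author = 2

Answer: cursor 2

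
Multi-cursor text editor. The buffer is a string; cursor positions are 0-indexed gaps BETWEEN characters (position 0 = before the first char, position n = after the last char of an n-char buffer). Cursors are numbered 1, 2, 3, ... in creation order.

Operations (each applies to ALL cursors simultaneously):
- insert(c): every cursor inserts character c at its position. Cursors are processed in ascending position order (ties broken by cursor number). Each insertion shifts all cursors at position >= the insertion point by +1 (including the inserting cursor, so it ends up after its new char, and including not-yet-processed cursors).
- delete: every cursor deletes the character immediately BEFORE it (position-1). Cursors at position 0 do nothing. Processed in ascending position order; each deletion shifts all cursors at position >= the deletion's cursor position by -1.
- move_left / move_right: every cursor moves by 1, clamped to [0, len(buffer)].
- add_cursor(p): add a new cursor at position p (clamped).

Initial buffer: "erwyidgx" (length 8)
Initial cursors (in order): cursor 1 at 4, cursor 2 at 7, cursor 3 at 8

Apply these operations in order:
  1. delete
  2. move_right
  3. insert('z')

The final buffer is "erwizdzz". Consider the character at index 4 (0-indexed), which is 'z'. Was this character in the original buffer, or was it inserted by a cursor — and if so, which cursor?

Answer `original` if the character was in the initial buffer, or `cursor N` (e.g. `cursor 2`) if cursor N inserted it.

Answer: cursor 1

Derivation:
After op 1 (delete): buffer="erwid" (len 5), cursors c1@3 c2@5 c3@5, authorship .....
After op 2 (move_right): buffer="erwid" (len 5), cursors c1@4 c2@5 c3@5, authorship .....
After op 3 (insert('z')): buffer="erwizdzz" (len 8), cursors c1@5 c2@8 c3@8, authorship ....1.23
Authorship (.=original, N=cursor N): . . . . 1 . 2 3
Index 4: author = 1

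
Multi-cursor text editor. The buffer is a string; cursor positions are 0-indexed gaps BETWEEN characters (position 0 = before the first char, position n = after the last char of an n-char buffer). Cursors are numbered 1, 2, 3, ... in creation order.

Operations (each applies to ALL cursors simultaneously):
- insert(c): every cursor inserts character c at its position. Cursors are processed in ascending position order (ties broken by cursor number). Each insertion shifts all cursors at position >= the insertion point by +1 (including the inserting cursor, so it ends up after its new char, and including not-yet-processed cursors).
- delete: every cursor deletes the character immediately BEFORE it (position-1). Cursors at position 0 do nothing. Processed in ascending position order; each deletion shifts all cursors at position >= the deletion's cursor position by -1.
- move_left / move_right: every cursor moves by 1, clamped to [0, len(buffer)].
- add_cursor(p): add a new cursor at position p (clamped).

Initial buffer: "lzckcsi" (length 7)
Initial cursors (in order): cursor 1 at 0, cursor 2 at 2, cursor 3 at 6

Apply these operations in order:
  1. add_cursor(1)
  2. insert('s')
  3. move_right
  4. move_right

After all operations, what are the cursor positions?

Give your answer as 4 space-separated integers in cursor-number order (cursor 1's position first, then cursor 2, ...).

After op 1 (add_cursor(1)): buffer="lzckcsi" (len 7), cursors c1@0 c4@1 c2@2 c3@6, authorship .......
After op 2 (insert('s')): buffer="slszsckcssi" (len 11), cursors c1@1 c4@3 c2@5 c3@10, authorship 1.4.2....3.
After op 3 (move_right): buffer="slszsckcssi" (len 11), cursors c1@2 c4@4 c2@6 c3@11, authorship 1.4.2....3.
After op 4 (move_right): buffer="slszsckcssi" (len 11), cursors c1@3 c4@5 c2@7 c3@11, authorship 1.4.2....3.

Answer: 3 7 11 5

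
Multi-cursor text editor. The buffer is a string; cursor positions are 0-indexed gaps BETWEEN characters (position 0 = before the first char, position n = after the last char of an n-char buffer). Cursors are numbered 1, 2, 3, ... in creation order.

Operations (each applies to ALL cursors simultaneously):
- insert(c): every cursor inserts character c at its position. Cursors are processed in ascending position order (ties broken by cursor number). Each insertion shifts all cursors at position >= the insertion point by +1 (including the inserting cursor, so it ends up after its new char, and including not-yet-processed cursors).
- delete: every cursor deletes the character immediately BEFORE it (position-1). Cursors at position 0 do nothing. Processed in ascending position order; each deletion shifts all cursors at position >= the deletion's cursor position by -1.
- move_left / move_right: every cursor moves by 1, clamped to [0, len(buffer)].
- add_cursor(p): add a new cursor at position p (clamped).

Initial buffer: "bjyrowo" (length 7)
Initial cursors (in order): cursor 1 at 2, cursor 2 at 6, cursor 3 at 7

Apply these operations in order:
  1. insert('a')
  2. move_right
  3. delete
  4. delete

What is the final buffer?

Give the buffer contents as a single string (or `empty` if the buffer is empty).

After op 1 (insert('a')): buffer="bjayrowaoa" (len 10), cursors c1@3 c2@8 c3@10, authorship ..1....2.3
After op 2 (move_right): buffer="bjayrowaoa" (len 10), cursors c1@4 c2@9 c3@10, authorship ..1....2.3
After op 3 (delete): buffer="bjarowa" (len 7), cursors c1@3 c2@7 c3@7, authorship ..1...2
After op 4 (delete): buffer="bjro" (len 4), cursors c1@2 c2@4 c3@4, authorship ....

Answer: bjro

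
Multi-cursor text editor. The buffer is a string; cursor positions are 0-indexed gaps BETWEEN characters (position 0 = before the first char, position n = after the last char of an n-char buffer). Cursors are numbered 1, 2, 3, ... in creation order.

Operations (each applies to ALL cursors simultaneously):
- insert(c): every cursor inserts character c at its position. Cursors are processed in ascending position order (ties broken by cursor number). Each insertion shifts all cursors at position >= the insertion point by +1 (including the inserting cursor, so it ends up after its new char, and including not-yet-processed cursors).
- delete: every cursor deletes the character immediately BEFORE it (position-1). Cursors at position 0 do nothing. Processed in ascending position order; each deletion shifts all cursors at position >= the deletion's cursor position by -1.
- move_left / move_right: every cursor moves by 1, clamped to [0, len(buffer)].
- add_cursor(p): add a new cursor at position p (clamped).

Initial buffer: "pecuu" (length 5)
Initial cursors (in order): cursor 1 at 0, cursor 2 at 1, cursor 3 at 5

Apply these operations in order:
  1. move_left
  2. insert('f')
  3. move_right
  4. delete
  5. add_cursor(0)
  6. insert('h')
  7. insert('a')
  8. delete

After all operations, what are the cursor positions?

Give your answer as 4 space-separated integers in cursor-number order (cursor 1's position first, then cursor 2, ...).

Answer: 4 4 9 1

Derivation:
After op 1 (move_left): buffer="pecuu" (len 5), cursors c1@0 c2@0 c3@4, authorship .....
After op 2 (insert('f')): buffer="ffpecufu" (len 8), cursors c1@2 c2@2 c3@7, authorship 12....3.
After op 3 (move_right): buffer="ffpecufu" (len 8), cursors c1@3 c2@3 c3@8, authorship 12....3.
After op 4 (delete): buffer="fecuf" (len 5), cursors c1@1 c2@1 c3@5, authorship 1...3
After op 5 (add_cursor(0)): buffer="fecuf" (len 5), cursors c4@0 c1@1 c2@1 c3@5, authorship 1...3
After op 6 (insert('h')): buffer="hfhhecufh" (len 9), cursors c4@1 c1@4 c2@4 c3@9, authorship 4112...33
After op 7 (insert('a')): buffer="hafhhaaecufha" (len 13), cursors c4@2 c1@7 c2@7 c3@13, authorship 4411212...333
After op 8 (delete): buffer="hfhhecufh" (len 9), cursors c4@1 c1@4 c2@4 c3@9, authorship 4112...33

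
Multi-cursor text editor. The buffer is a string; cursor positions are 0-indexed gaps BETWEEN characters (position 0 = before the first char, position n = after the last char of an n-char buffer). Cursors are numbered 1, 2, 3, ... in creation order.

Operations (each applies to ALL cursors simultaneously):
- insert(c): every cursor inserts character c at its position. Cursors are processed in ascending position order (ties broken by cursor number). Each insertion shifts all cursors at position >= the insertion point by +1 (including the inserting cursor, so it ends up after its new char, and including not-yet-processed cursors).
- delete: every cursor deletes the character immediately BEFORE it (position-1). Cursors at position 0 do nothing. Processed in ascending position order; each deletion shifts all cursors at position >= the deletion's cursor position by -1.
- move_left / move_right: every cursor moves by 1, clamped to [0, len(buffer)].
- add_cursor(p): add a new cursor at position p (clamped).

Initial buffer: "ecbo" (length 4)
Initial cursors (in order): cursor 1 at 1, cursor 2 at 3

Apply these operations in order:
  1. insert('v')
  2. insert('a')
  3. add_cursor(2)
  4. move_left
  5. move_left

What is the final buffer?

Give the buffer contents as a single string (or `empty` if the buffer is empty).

After op 1 (insert('v')): buffer="evcbvo" (len 6), cursors c1@2 c2@5, authorship .1..2.
After op 2 (insert('a')): buffer="evacbvao" (len 8), cursors c1@3 c2@7, authorship .11..22.
After op 3 (add_cursor(2)): buffer="evacbvao" (len 8), cursors c3@2 c1@3 c2@7, authorship .11..22.
After op 4 (move_left): buffer="evacbvao" (len 8), cursors c3@1 c1@2 c2@6, authorship .11..22.
After op 5 (move_left): buffer="evacbvao" (len 8), cursors c3@0 c1@1 c2@5, authorship .11..22.

Answer: evacbvao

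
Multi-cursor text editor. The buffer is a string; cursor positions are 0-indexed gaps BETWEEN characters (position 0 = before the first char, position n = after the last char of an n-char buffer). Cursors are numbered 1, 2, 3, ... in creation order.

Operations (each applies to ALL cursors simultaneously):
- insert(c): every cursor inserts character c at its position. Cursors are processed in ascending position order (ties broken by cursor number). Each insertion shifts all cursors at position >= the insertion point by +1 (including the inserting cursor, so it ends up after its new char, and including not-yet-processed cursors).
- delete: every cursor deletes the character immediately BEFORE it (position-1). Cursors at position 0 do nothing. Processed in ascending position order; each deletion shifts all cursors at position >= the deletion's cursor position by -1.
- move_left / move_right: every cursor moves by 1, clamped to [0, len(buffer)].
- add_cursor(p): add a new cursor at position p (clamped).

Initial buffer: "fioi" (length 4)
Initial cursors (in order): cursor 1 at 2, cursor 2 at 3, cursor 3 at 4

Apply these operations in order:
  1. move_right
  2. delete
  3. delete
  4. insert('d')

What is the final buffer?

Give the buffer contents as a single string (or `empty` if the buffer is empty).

Answer: ddd

Derivation:
After op 1 (move_right): buffer="fioi" (len 4), cursors c1@3 c2@4 c3@4, authorship ....
After op 2 (delete): buffer="f" (len 1), cursors c1@1 c2@1 c3@1, authorship .
After op 3 (delete): buffer="" (len 0), cursors c1@0 c2@0 c3@0, authorship 
After op 4 (insert('d')): buffer="ddd" (len 3), cursors c1@3 c2@3 c3@3, authorship 123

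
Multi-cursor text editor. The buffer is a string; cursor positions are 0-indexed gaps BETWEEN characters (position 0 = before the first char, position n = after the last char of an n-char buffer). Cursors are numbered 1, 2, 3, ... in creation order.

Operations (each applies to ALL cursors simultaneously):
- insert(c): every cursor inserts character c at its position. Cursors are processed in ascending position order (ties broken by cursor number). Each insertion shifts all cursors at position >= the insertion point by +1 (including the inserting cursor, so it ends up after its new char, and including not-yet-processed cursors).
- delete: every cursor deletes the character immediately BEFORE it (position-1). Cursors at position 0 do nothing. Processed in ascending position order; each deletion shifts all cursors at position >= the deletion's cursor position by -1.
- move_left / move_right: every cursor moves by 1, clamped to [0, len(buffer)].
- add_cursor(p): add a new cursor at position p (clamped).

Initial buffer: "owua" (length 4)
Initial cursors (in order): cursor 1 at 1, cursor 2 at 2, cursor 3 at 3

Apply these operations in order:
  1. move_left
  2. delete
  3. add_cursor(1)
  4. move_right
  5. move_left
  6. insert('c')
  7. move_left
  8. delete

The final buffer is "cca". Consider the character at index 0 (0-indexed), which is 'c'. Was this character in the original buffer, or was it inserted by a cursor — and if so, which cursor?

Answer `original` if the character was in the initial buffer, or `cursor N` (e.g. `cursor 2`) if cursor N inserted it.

Answer: cursor 3

Derivation:
After op 1 (move_left): buffer="owua" (len 4), cursors c1@0 c2@1 c3@2, authorship ....
After op 2 (delete): buffer="ua" (len 2), cursors c1@0 c2@0 c3@0, authorship ..
After op 3 (add_cursor(1)): buffer="ua" (len 2), cursors c1@0 c2@0 c3@0 c4@1, authorship ..
After op 4 (move_right): buffer="ua" (len 2), cursors c1@1 c2@1 c3@1 c4@2, authorship ..
After op 5 (move_left): buffer="ua" (len 2), cursors c1@0 c2@0 c3@0 c4@1, authorship ..
After op 6 (insert('c')): buffer="cccuca" (len 6), cursors c1@3 c2@3 c3@3 c4@5, authorship 123.4.
After op 7 (move_left): buffer="cccuca" (len 6), cursors c1@2 c2@2 c3@2 c4@4, authorship 123.4.
After op 8 (delete): buffer="cca" (len 3), cursors c1@0 c2@0 c3@0 c4@1, authorship 34.
Authorship (.=original, N=cursor N): 3 4 .
Index 0: author = 3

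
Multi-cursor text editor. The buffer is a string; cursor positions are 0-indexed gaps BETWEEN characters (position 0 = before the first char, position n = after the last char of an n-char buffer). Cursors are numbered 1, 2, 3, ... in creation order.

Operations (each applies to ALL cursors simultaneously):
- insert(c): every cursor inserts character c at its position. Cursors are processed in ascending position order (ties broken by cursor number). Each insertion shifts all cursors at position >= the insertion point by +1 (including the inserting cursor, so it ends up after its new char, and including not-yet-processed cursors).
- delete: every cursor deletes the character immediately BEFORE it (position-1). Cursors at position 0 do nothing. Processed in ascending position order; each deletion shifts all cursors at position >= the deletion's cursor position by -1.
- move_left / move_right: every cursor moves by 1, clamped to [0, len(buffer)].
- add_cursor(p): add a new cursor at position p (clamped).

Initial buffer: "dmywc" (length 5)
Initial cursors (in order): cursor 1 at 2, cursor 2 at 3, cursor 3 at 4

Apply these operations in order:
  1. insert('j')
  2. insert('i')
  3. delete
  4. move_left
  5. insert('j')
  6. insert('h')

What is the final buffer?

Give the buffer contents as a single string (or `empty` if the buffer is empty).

Answer: dmjhjyjhjwjhjc

Derivation:
After op 1 (insert('j')): buffer="dmjyjwjc" (len 8), cursors c1@3 c2@5 c3@7, authorship ..1.2.3.
After op 2 (insert('i')): buffer="dmjiyjiwjic" (len 11), cursors c1@4 c2@7 c3@10, authorship ..11.22.33.
After op 3 (delete): buffer="dmjyjwjc" (len 8), cursors c1@3 c2@5 c3@7, authorship ..1.2.3.
After op 4 (move_left): buffer="dmjyjwjc" (len 8), cursors c1@2 c2@4 c3@6, authorship ..1.2.3.
After op 5 (insert('j')): buffer="dmjjyjjwjjc" (len 11), cursors c1@3 c2@6 c3@9, authorship ..11.22.33.
After op 6 (insert('h')): buffer="dmjhjyjhjwjhjc" (len 14), cursors c1@4 c2@8 c3@12, authorship ..111.222.333.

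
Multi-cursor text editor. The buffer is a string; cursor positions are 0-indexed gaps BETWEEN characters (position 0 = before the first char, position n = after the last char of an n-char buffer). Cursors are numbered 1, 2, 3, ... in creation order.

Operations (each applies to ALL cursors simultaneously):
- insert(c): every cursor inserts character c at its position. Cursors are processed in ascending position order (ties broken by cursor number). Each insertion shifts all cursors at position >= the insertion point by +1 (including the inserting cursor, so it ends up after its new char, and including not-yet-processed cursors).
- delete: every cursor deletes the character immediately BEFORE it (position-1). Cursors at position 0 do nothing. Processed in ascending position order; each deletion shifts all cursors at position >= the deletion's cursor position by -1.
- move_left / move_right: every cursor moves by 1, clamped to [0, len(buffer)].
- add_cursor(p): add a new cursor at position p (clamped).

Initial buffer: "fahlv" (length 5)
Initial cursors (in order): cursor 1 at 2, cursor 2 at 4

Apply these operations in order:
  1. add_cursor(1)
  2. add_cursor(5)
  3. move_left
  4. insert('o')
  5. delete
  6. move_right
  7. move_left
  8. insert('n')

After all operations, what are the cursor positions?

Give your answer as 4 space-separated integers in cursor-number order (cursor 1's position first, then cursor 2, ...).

After op 1 (add_cursor(1)): buffer="fahlv" (len 5), cursors c3@1 c1@2 c2@4, authorship .....
After op 2 (add_cursor(5)): buffer="fahlv" (len 5), cursors c3@1 c1@2 c2@4 c4@5, authorship .....
After op 3 (move_left): buffer="fahlv" (len 5), cursors c3@0 c1@1 c2@3 c4@4, authorship .....
After op 4 (insert('o')): buffer="ofoaholov" (len 9), cursors c3@1 c1@3 c2@6 c4@8, authorship 3.1..2.4.
After op 5 (delete): buffer="fahlv" (len 5), cursors c3@0 c1@1 c2@3 c4@4, authorship .....
After op 6 (move_right): buffer="fahlv" (len 5), cursors c3@1 c1@2 c2@4 c4@5, authorship .....
After op 7 (move_left): buffer="fahlv" (len 5), cursors c3@0 c1@1 c2@3 c4@4, authorship .....
After op 8 (insert('n')): buffer="nfnahnlnv" (len 9), cursors c3@1 c1@3 c2@6 c4@8, authorship 3.1..2.4.

Answer: 3 6 1 8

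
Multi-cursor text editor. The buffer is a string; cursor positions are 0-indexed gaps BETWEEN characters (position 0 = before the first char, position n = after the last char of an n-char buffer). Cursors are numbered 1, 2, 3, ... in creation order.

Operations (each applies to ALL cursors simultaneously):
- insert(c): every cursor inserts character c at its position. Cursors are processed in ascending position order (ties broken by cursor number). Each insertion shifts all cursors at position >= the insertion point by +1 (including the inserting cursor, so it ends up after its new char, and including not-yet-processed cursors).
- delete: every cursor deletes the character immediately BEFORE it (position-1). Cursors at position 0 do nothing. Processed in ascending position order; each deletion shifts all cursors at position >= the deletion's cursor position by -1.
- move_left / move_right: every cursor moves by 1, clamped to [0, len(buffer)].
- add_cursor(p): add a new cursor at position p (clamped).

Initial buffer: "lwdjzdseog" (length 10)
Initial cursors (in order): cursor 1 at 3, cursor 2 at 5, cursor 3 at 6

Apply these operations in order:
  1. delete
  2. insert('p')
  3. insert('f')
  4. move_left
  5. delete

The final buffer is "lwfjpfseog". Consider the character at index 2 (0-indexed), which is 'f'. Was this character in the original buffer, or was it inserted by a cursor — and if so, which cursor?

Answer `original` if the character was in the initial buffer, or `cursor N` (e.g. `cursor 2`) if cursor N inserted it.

Answer: cursor 1

Derivation:
After op 1 (delete): buffer="lwjseog" (len 7), cursors c1@2 c2@3 c3@3, authorship .......
After op 2 (insert('p')): buffer="lwpjppseog" (len 10), cursors c1@3 c2@6 c3@6, authorship ..1.23....
After op 3 (insert('f')): buffer="lwpfjppffseog" (len 13), cursors c1@4 c2@9 c3@9, authorship ..11.2323....
After op 4 (move_left): buffer="lwpfjppffseog" (len 13), cursors c1@3 c2@8 c3@8, authorship ..11.2323....
After op 5 (delete): buffer="lwfjpfseog" (len 10), cursors c1@2 c2@5 c3@5, authorship ..1.23....
Authorship (.=original, N=cursor N): . . 1 . 2 3 . . . .
Index 2: author = 1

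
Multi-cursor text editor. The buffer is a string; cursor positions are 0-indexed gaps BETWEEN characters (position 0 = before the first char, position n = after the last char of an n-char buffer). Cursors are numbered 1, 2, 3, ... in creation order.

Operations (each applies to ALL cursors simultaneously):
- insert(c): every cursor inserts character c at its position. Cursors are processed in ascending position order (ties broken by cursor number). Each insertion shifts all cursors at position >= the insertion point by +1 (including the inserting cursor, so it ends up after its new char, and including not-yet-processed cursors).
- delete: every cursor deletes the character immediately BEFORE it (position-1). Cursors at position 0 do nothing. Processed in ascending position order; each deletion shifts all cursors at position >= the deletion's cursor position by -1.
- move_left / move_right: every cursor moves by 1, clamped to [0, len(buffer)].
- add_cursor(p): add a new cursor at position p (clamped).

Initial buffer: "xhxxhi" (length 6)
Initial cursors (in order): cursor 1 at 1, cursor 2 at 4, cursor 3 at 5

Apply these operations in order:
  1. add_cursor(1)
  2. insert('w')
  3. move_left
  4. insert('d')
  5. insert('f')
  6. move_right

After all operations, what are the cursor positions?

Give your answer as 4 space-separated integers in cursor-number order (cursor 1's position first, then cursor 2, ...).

Answer: 7 13 17 7

Derivation:
After op 1 (add_cursor(1)): buffer="xhxxhi" (len 6), cursors c1@1 c4@1 c2@4 c3@5, authorship ......
After op 2 (insert('w')): buffer="xwwhxxwhwi" (len 10), cursors c1@3 c4@3 c2@7 c3@9, authorship .14...2.3.
After op 3 (move_left): buffer="xwwhxxwhwi" (len 10), cursors c1@2 c4@2 c2@6 c3@8, authorship .14...2.3.
After op 4 (insert('d')): buffer="xwddwhxxdwhdwi" (len 14), cursors c1@4 c4@4 c2@9 c3@12, authorship .1144...22.33.
After op 5 (insert('f')): buffer="xwddffwhxxdfwhdfwi" (len 18), cursors c1@6 c4@6 c2@12 c3@16, authorship .114144...222.333.
After op 6 (move_right): buffer="xwddffwhxxdfwhdfwi" (len 18), cursors c1@7 c4@7 c2@13 c3@17, authorship .114144...222.333.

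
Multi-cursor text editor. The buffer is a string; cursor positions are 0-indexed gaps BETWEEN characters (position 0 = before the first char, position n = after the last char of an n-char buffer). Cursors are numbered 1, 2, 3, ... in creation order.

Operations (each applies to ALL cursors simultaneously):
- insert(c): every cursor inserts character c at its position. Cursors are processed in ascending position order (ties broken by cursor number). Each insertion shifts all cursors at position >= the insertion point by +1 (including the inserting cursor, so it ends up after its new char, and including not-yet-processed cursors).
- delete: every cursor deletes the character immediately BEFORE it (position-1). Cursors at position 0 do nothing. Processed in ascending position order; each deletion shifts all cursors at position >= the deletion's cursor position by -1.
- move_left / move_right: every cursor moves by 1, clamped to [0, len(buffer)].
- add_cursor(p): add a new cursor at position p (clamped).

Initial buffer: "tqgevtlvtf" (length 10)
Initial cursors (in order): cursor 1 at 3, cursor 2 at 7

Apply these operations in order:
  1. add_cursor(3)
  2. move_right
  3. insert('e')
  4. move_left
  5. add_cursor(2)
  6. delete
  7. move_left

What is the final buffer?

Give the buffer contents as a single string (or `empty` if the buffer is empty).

Answer: tgevtletf

Derivation:
After op 1 (add_cursor(3)): buffer="tqgevtlvtf" (len 10), cursors c1@3 c3@3 c2@7, authorship ..........
After op 2 (move_right): buffer="tqgevtlvtf" (len 10), cursors c1@4 c3@4 c2@8, authorship ..........
After op 3 (insert('e')): buffer="tqgeeevtlvetf" (len 13), cursors c1@6 c3@6 c2@11, authorship ....13....2..
After op 4 (move_left): buffer="tqgeeevtlvetf" (len 13), cursors c1@5 c3@5 c2@10, authorship ....13....2..
After op 5 (add_cursor(2)): buffer="tqgeeevtlvetf" (len 13), cursors c4@2 c1@5 c3@5 c2@10, authorship ....13....2..
After op 6 (delete): buffer="tgevtletf" (len 9), cursors c4@1 c1@2 c3@2 c2@6, authorship ..3...2..
After op 7 (move_left): buffer="tgevtletf" (len 9), cursors c4@0 c1@1 c3@1 c2@5, authorship ..3...2..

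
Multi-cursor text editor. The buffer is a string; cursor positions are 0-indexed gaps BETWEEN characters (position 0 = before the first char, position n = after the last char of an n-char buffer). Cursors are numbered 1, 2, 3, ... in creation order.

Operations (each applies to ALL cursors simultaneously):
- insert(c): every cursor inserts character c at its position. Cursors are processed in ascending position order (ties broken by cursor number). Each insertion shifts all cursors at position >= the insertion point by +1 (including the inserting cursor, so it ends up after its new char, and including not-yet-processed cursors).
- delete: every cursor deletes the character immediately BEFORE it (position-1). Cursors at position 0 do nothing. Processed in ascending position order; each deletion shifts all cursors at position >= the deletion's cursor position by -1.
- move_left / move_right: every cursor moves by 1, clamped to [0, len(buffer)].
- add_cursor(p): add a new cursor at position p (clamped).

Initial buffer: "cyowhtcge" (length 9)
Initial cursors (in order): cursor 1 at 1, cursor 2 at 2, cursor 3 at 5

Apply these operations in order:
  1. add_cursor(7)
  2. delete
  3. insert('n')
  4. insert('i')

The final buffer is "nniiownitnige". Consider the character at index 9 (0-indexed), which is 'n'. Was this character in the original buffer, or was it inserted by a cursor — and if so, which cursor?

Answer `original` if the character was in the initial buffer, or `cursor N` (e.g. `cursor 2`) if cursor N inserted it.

After op 1 (add_cursor(7)): buffer="cyowhtcge" (len 9), cursors c1@1 c2@2 c3@5 c4@7, authorship .........
After op 2 (delete): buffer="owtge" (len 5), cursors c1@0 c2@0 c3@2 c4@3, authorship .....
After op 3 (insert('n')): buffer="nnowntnge" (len 9), cursors c1@2 c2@2 c3@5 c4@7, authorship 12..3.4..
After op 4 (insert('i')): buffer="nniiownitnige" (len 13), cursors c1@4 c2@4 c3@8 c4@11, authorship 1212..33.44..
Authorship (.=original, N=cursor N): 1 2 1 2 . . 3 3 . 4 4 . .
Index 9: author = 4

Answer: cursor 4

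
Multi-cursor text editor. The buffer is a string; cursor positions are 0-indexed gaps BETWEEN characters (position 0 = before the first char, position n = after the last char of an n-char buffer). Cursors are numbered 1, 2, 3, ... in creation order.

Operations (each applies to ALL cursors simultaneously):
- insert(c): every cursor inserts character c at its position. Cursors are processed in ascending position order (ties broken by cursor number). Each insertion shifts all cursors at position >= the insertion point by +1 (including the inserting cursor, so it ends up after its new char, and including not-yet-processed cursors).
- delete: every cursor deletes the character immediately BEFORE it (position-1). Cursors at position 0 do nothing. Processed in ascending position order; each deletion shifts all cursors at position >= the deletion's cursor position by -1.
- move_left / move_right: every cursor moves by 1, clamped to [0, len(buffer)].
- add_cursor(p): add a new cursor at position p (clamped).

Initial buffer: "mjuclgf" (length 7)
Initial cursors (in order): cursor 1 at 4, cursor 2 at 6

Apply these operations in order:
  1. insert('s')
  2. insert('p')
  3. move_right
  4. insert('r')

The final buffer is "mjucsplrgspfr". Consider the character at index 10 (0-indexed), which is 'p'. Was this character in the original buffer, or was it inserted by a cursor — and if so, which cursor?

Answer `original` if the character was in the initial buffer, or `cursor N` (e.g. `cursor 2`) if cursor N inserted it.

After op 1 (insert('s')): buffer="mjucslgsf" (len 9), cursors c1@5 c2@8, authorship ....1..2.
After op 2 (insert('p')): buffer="mjucsplgspf" (len 11), cursors c1@6 c2@10, authorship ....11..22.
After op 3 (move_right): buffer="mjucsplgspf" (len 11), cursors c1@7 c2@11, authorship ....11..22.
After op 4 (insert('r')): buffer="mjucsplrgspfr" (len 13), cursors c1@8 c2@13, authorship ....11.1.22.2
Authorship (.=original, N=cursor N): . . . . 1 1 . 1 . 2 2 . 2
Index 10: author = 2

Answer: cursor 2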